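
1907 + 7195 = 9102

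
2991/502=5 + 481/502 ≈ 5.96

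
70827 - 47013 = 23814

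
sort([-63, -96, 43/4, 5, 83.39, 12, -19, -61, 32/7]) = [-96, -63, -61, -19, 32/7, 5, 43/4, 12, 83.39]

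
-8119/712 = -11 - 287/712 ≈ -11.40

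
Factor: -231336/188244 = -1*2^1*3^1*17^1*83^(-1) = -102/83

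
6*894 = 5364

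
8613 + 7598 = 16211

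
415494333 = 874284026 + -458789693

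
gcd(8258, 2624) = 2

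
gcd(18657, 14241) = 3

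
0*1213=0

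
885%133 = 87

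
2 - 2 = 0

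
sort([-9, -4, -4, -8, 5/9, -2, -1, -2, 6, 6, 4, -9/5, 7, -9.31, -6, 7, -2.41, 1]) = [-9.31, -9, -8, -6, -4, -4, -2.41, -2, -2, -9/5, -1, 5/9, 1, 4, 6, 6, 7, 7]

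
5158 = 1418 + 3740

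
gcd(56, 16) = 8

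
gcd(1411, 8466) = 1411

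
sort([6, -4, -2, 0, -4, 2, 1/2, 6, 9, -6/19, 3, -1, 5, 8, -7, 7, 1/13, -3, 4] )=[-7, -4, -4, -3, -2, -1, -6/19, 0, 1/13, 1/2, 2, 3, 4, 5, 6, 6, 7, 8, 9] 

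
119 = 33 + 86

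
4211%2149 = 2062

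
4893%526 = 159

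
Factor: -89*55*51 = -1*3^1*5^1*11^1*17^1*89^1 = -249645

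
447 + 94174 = 94621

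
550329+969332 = 1519661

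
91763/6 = 15293 + 5/6 ≈ 15293.83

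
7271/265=27 + 116/265 ≈ 27.44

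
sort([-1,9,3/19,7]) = [-1,3/19,7,9]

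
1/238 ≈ 0.00420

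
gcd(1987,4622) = 1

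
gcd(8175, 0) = 8175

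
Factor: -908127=-1*3^2*11^1*9173^1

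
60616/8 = 7577 = 7577.00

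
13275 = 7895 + 5380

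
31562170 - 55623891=-24061721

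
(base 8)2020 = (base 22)236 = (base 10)1040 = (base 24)1j8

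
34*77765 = 2644010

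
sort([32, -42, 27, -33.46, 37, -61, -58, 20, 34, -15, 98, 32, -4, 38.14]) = [-61, -58, -42, -33.46, -15, -4, 20, 27, 32, 32, 34, 37, 38.14, 98]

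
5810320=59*98480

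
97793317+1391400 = 99184717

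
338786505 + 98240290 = 437026795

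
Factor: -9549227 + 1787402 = -1 * 3^4 * 5^2 * 3833^1 = -7761825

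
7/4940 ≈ 0.00142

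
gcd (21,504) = 21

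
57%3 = 0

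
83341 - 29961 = 53380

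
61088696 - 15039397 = 46049299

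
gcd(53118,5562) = 18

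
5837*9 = 52533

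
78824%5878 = 2410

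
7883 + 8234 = 16117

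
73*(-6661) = -486253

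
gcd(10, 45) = 5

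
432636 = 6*72106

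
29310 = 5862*5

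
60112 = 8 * 7514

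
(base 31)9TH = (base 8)22535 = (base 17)1G1B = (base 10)9565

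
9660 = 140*69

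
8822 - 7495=1327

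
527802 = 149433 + 378369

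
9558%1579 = 84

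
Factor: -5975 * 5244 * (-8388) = 2^4 * 3^3 * 5^2 * 19^1 * 23^1 * 233^1 * 239^1 = 262820365200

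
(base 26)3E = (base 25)3H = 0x5C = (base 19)4G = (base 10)92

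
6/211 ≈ 0.0284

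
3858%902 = 250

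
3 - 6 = -3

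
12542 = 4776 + 7766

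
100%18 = 10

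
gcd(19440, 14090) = 10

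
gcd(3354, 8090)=2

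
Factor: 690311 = 83^1 * 8317^1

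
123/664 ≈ 0.185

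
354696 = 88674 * 4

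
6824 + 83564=90388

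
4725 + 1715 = 6440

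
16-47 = -31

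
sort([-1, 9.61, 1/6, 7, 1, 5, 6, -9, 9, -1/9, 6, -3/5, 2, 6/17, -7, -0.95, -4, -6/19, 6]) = [-9, -7, -4, -1, -0.95, -3/5, -6/19, -1/9, 1/6, 6/17, 1, 2, 5, 6, 6, 6, 7, 9, 9.61]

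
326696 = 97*3368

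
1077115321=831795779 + 245319542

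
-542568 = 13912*(-39)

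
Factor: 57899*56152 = 2^3*7019^1*57899^1 = 3251144648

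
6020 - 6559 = -539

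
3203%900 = 503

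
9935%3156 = 467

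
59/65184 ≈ 0.000905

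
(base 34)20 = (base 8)104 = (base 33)22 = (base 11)62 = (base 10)68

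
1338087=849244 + 488843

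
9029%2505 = 1514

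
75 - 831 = -756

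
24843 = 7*3549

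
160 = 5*32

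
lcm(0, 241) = 0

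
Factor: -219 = -1*3^1*73^1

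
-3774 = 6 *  (-629) 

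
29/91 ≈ 0.319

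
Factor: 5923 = 5923^1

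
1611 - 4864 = -3253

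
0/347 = 0 = 0.00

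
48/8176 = 3/511≈0.00587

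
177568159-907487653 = -729919494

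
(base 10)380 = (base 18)132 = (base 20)j0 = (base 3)112002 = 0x17c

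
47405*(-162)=-7679610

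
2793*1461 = 4080573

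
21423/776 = 27+471/776 ≈ 27.61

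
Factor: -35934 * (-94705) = 2^1 * 3^1 * 5^1 * 13^1 * 31^1 * 47^1 * 53^1 * 113^1 = 3403129470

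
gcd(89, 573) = 1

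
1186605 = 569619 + 616986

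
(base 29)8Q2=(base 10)7484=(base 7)30551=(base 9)11235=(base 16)1D3C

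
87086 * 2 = 174172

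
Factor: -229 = -1*229^1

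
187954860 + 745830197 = 933785057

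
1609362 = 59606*27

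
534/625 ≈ 0.854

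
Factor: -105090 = -1*2^1*3^1*5^1*31^1*113^1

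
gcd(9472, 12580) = 148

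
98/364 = 7/26 ≈ 0.269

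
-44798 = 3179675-3224473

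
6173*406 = 2506238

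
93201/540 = 31067/180 ≈ 172.59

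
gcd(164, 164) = 164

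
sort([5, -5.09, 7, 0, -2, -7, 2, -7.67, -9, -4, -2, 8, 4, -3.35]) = [-9, -7.67, -7, -5.09, -4, -3.35, -2, -2, 0, 2, 4, 5, 7, 8]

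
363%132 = 99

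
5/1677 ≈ 0.00298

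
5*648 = 3240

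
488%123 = 119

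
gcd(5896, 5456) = 88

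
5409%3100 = 2309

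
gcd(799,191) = 1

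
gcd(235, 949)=1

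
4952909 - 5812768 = -859859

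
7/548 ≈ 0.0128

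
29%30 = 29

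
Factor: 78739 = 71^1*1109^1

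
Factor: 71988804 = 2^2*3^3*23^1*73^1*397^1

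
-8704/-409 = 21 + 115/409 ≈ 21.28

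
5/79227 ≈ 0.0000631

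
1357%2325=1357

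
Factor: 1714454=2^1 * 7^1 * 151^1 * 811^1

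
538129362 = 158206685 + 379922677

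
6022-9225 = -3203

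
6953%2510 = 1933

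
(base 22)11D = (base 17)1D9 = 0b1000000111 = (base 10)519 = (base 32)G7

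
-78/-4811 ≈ 0.0162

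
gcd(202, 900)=2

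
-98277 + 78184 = -20093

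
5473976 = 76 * 72026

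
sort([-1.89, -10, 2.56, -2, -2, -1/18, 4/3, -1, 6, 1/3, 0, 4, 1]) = [-10, -2, -2, -1.89, -1, -1/18, 0, 1/3, 1, 4/3, 2.56, 4, 6]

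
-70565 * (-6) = 423390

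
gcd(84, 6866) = 2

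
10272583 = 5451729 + 4820854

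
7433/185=40 + 33/185 ≈ 40.18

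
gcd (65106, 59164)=2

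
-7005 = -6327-678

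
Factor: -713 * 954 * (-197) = 2^1 * 3^2 * 23^1 * 31^1 * 53^1 * 197^1 = 133999794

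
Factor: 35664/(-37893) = -1 * 2^4 * 17^(-1) = -16/17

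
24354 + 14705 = 39059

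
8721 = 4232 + 4489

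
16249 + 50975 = 67224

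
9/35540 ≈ 0.000253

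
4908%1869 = 1170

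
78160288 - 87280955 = -9120667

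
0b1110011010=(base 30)10m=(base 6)4134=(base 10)922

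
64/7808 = 1/122 ≈ 0.00820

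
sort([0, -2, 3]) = [-2, 0, 3]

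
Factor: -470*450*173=-1*2^2*3^2*5^3*47^1*173^1=-36589500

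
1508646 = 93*16222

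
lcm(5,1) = 5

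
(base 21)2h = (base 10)59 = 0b111011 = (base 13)47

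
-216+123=-93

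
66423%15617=3955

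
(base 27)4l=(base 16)81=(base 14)93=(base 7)243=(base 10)129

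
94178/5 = 18835 + 3/5 = 18835.60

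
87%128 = 87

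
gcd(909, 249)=3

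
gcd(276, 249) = 3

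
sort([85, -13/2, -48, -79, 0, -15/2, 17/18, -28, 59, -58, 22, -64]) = [-79, -64, -58, -48, -28, -15/2, -13/2, 0, 17/18, 22, 59, 85]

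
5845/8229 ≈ 0.710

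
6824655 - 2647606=4177049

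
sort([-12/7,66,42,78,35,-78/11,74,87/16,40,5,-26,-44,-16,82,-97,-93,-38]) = [-97,-93,-44,-38,-26,-16,-78/11,-12/7,5,87/16,35,40,42,66,74,78,82]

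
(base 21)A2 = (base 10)212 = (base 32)6K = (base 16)D4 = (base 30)72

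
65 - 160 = -95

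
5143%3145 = 1998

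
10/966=5/483 ≈ 0.0104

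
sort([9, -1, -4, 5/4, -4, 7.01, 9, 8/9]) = [-4, -4, -1, 8/9, 5/4, 7.01, 9, 9]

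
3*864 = 2592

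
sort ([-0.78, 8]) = [-0.78, 8]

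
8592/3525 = 2 + 514/1175 ≈ 2.44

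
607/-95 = -6-37/95≈-6.39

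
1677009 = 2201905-524896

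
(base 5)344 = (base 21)4f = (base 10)99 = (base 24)43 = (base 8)143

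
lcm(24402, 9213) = 902874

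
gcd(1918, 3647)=7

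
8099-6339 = 1760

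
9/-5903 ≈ -0.00152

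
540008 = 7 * 77144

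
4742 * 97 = 459974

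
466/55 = 8 + 26/55 ≈ 8.47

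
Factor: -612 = -1*2^2*3^2*17^1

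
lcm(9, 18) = 18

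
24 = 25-1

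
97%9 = 7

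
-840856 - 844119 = -1684975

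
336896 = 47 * 7168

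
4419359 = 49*90191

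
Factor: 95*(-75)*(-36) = 2^2*3^3*5^3*19^1 = 256500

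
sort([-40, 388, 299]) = [-40, 299, 388]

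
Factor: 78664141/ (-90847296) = -1*2^ (-6)*3^ (-2)*577^1*136333^1*157721^ (-1)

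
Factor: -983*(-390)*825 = 2^1*3^2*5^3*11^1*13^1*983^1 = 316280250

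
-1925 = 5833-7758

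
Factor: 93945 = 3^1 * 5^1 * 6263^1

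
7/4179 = 1/597 ≈ 0.00168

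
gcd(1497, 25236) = 3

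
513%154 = 51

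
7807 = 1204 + 6603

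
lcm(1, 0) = 0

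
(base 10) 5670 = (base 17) 12a9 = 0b1011000100110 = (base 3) 21210000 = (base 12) 3346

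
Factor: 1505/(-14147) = -1*5^1*47^(-1) = -5/47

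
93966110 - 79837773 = 14128337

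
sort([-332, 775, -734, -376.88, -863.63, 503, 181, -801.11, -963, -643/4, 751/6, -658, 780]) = [-963, -863.63, -801.11, -734, -658, -376.88, -332, -643/4, 751/6, 181, 503, 775, 780]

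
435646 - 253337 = 182309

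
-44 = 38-82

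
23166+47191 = 70357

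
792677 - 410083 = 382594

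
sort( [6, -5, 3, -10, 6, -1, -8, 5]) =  [-10, -8, -5, -1, 3, 5, 6, 6]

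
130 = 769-639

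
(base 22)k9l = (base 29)bma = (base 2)10011010101011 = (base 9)14518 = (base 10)9899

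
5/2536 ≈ 0.00197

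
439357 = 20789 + 418568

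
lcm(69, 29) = 2001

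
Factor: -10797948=-1*2^2*3^6*7^1*23^2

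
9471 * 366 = 3466386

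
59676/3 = 19892 = 19892.00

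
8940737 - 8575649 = 365088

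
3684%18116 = 3684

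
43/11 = 3 + 10/11 ≈ 3.91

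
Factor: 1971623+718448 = 2690071^1 = 2690071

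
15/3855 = 1/257 ≈ 0.00389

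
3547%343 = 117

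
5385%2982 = 2403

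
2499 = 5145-2646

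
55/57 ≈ 0.965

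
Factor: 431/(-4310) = -1*2^(-1)*5^(-1) = -1/10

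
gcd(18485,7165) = 5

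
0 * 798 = 0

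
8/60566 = 4/30283 ≈ 0.000132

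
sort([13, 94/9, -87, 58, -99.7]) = [-99.7, -87, 94/9, 13, 58]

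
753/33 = 251/11 ≈ 22.82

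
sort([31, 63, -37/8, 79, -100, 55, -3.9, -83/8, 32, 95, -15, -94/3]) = [-100, -94/3, -15, -83/8, -37/8, -3.9, 31, 32, 55, 63, 79, 95]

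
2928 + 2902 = 5830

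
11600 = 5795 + 5805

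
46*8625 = 396750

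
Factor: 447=3^1*149^1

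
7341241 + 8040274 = 15381515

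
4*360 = 1440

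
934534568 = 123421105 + 811113463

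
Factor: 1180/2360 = 2^ (-1) = 1/2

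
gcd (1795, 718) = 359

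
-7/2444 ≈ -0.00286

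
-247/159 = -1 - 88/159 ≈ -1.55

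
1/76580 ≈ 0.0000131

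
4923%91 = 9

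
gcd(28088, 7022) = 7022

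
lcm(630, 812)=36540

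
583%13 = 11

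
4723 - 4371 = 352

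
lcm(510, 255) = 510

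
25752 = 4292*6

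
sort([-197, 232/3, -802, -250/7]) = [-802, -197, -250/7, 232/3]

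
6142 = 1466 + 4676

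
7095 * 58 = 411510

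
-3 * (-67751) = 203253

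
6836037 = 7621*897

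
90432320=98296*920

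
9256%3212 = 2832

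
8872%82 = 16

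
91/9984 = 7/768 ≈ 0.00911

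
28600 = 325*88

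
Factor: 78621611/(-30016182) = -1 * 2^(-1) * 3^(-1) * 7^(-1) * 31^1 * 41^(-1) * 17431^(-1) * 2536181^1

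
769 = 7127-6358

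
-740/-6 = 123 + 1/3 ≈ 123.33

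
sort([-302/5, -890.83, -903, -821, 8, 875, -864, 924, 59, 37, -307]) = [-903, -890.83, -864, -821, -307, -302/5, 8, 37, 59, 875, 924]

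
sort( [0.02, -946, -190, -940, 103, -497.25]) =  [-946, -940, -497.25, -190, 0.02, 103]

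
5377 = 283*19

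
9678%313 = 288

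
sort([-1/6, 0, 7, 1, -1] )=[-1, -1/6, 0, 1, 7] 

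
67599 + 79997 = 147596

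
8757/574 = 15 + 21/82 ≈ 15.26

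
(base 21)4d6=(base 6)13243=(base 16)7fb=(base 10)2043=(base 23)3jj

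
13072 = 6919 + 6153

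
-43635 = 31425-75060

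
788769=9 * 87641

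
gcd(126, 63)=63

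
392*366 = 143472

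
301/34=8 + 29/34 ≈ 8.85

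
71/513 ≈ 0.138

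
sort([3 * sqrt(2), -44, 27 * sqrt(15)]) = [-44, 3 * sqrt(2), 27 * sqrt(15)]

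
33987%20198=13789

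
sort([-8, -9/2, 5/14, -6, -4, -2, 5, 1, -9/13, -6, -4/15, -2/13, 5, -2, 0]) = [-8, -6, -6, -9/2, -4, -2, -2, -9/13, -4/15, -2/13, 0, 5/14, 1, 5, 5]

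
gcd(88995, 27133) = 1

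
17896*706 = 12634576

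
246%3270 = 246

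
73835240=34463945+39371295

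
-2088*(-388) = 810144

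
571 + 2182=2753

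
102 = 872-770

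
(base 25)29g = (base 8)2723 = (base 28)1p7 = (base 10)1491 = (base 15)696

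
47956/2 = 23978 = 23978.00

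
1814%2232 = 1814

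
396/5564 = 99/1391 ≈ 0.0712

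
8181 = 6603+1578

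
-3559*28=-99652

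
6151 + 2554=8705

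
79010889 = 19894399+59116490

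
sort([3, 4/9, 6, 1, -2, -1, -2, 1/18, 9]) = [-2, -2, -1, 1/18, 4/9, 1, 3, 6, 9]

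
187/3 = 62 + 1/3 ≈ 62.33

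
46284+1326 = 47610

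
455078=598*761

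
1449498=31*46758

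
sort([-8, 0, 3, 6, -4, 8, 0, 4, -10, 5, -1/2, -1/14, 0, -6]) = [-10, -8, -6, -4, -1/2, -1/14, 0, 0, 0, 3, 4, 5, 6, 8]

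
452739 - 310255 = 142484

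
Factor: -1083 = -1 * 3^1 * 19^2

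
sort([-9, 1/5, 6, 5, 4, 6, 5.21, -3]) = [-9, -3, 1/5, 4, 5, 5.21, 6, 6]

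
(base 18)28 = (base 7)62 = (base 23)1l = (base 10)44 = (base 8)54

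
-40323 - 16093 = -56416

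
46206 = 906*51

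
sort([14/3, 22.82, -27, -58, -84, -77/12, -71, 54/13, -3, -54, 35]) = [-84, -71, -58, -54, -27, -77/12, -3, 54/13, 14/3, 22.82, 35]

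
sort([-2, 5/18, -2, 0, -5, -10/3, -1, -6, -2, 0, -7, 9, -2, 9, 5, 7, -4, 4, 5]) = [-7, -6, -5, -4, -10/3, -2, -2, -2, -2, -1, 0, 0, 5/18, 4, 5, 5, 7, 9, 9]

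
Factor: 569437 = 11^1 * 51767^1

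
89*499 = 44411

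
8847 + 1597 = 10444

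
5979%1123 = 364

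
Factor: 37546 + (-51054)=-1*2^2*11^1*307^1=-13508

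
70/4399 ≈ 0.0159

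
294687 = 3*98229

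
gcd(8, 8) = 8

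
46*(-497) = -22862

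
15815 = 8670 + 7145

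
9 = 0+9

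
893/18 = 49 + 11/18 ≈ 49.61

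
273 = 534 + -261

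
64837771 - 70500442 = -5662671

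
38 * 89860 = 3414680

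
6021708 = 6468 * 931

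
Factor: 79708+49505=3^2*7^2*293^1=129213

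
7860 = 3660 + 4200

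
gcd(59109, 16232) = 1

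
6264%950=564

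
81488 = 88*926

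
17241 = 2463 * 7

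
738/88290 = 41/4905 ≈ 0.00836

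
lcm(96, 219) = 7008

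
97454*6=584724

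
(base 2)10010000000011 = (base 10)9219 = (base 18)1a83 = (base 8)22003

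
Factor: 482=2^1*241^1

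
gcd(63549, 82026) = 9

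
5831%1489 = 1364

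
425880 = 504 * 845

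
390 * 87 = 33930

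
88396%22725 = 20221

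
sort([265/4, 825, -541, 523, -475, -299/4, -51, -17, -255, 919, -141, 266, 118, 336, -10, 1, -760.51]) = [-760.51, -541, -475, -255, -141, -299/4, -51, -17, -10, 1, 265/4, 118, 266, 336, 523, 825, 919]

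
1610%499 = 113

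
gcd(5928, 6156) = 228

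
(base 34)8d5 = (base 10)9695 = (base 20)144f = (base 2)10010111011111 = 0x25df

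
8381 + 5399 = 13780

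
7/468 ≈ 0.0150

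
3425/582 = 5 + 515/582≈5.88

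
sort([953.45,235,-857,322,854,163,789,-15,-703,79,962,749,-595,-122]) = [-857,-703,-595,-122,-15,79,163,235,322,749,789,854,953.45,962]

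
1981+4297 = 6278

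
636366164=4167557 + 632198607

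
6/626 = 3/313 ≈ 0.00958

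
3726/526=7 + 22/263 ≈ 7.08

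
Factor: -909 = -1 * 3^2 * 101^1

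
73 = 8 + 65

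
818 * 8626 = 7056068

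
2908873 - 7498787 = -4589914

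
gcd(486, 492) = 6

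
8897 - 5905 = 2992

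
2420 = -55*(-44)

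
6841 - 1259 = 5582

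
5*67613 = 338065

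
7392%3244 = 904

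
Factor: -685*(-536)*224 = 2^8*5^1*7^1*67^1*137^1 = 82243840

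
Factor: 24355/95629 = 5^1*4871^1*95629^(-1)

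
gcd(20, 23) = 1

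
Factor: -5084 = -1*2^2*31^1*41^1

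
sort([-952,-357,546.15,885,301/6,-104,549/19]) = [-952,-357,-104,549/19,301/6,546.15,885]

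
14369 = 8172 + 6197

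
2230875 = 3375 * 661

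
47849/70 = 683 + 39/70 ≈ 683.56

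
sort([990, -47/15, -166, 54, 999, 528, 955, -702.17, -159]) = [-702.17, -166, -159, -47/15, 54, 528, 955, 990, 999]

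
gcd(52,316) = 4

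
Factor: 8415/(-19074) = -1 * 2^(-1) * 3^1 * 5^1 * 17^(-1) = -15/34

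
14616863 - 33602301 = -18985438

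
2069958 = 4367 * 474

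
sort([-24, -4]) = [-24, -4]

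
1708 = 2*854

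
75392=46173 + 29219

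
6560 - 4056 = 2504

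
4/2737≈0.00146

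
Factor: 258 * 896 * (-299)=-1 * 2^8 * 3^1 * 7^1 * 13^1 * 23^1 * 43^1=-69119232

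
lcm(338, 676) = 676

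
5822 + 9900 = 15722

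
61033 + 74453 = 135486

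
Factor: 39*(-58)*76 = -1*2^3*3^1*13^1*19^1*29^1 = -171912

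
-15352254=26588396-41940650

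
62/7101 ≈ 0.00873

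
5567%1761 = 284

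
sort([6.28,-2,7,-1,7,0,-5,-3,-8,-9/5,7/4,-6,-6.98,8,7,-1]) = [-8,-6.98,-6,-5,-3,-2,-9/5,-1,-1,0,7/4,6.28,7,7,7,8]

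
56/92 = 14/23 ≈ 0.609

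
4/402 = 2/201 ≈ 0.00995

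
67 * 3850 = 257950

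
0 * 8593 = 0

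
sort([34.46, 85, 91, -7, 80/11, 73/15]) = [-7, 73/15, 80/11, 34.46, 85, 91]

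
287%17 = 15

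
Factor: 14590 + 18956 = 2^1 * 3^1 * 5591^1 = 33546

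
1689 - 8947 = -7258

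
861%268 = 57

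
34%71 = 34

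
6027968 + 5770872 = 11798840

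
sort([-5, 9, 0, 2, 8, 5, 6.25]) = [-5, 0, 2, 5, 6.25, 8, 9]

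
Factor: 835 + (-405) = 2^1*5^1*43^1 = 430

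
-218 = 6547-6765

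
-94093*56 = -5269208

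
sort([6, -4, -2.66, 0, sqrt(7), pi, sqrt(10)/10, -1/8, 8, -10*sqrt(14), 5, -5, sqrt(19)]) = [-10*sqrt(14), -5, -4, -2.66, -1/8, 0, sqrt(10)/10, sqrt(7), pi, sqrt(19), 5, 6, 8]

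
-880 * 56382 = -49616160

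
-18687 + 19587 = 900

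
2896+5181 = 8077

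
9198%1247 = 469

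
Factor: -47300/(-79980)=3^(-1) * 5^1 * 11^1 * 31^(-1)=55/93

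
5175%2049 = 1077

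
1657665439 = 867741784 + 789923655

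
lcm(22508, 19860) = 337620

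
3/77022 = 1/25674 ≈ 0.0000389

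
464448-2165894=-1701446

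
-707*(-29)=20503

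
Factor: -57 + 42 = -1*3^1*5^1 = -15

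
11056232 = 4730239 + 6325993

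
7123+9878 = 17001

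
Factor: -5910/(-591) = 2^1*5^1 = 10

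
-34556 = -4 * 8639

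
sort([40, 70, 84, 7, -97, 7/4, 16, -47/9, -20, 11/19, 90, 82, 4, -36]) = [-97, -36, -20, -47/9, 11/19, 7/4, 4, 7, 16, 40, 70, 82, 84, 90]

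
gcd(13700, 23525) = 25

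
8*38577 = 308616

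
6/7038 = 1/1173 ≈ 0.000853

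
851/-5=-170-1/5=-170.20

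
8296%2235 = 1591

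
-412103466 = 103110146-515213612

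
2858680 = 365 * 7832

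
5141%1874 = 1393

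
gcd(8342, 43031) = 1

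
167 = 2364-2197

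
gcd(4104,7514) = 2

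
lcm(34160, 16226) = 649040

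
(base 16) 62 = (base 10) 98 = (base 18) 58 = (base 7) 200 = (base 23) 46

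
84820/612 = 138 + 91/153 ≈ 138.59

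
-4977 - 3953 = -8930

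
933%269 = 126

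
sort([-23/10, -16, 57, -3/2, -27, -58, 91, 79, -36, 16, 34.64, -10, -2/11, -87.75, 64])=[-87.75, -58, -36, -27, -16, -10, -23/10, -3/2, -2/11, 16, 34.64, 57, 64, 79, 91]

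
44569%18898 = 6773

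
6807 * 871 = 5928897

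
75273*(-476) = -35829948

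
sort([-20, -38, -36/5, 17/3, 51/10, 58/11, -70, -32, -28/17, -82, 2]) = [-82, -70, -38, -32, -20, -36/5, -28/17, 2, 51/10, 58/11, 17/3]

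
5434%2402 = 630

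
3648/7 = 521 + 1/7 ≈ 521.14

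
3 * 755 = 2265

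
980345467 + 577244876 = 1557590343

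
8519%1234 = 1115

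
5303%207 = 128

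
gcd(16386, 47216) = 2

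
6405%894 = 147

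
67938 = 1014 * 67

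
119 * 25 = 2975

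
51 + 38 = 89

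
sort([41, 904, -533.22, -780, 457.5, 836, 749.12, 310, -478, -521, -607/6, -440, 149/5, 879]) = [-780, -533.22, -521, -478, -440, -607/6, 149/5, 41, 310, 457.5, 749.12, 836, 879, 904]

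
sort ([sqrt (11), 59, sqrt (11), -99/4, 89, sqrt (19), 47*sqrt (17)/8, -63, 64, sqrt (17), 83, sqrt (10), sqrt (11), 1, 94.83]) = [-63, -99/4, 1, sqrt (10), sqrt (11), sqrt (11), sqrt (11), sqrt (17), sqrt (19), 47*sqrt (17)/8, 59, 64, 83, 89, 94.83]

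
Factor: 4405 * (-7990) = -1 * 2^1 * 5^2 * 17^1 * 47^1 * 881^1 = -35195950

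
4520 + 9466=13986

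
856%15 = 1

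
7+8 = 15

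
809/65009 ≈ 0.0124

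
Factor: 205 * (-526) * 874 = -1 * 2^2 * 5^1 * 19^1 * 23^1 * 41^1 * 263^1 = -94243420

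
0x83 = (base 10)131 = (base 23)5g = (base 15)8b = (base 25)56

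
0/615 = 0 = 0.00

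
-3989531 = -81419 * 49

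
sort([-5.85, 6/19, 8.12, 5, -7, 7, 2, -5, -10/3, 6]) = [-7, -5.85, -5, -10/3, 6/19, 2, 5, 6, 7, 8.12]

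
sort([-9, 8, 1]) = [-9, 1, 8]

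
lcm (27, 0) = 0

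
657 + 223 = 880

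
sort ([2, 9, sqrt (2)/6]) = [sqrt (2)/6, 2, 9]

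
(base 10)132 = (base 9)156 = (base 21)66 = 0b10000100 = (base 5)1012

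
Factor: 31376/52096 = 2^(-3)*11^(-1)*53^1 = 53/88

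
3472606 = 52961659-49489053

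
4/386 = 2/193 ≈ 0.0104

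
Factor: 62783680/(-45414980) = -1 * 2^4 * 13^(-1) * 31^1 * 6329^1 * 174673^(-1) = -3139184/2270749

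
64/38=32/19 ≈ 1.68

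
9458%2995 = 473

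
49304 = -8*(-6163)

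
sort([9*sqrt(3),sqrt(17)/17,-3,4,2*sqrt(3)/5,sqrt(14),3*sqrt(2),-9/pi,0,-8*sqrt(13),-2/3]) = [-8*sqrt(13),-3,-9/pi,-2/3,0,sqrt(17)/17,2*sqrt(3)/5,sqrt(14),4,3*sqrt(2),9*sqrt(3)]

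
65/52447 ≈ 0.00124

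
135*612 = 82620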